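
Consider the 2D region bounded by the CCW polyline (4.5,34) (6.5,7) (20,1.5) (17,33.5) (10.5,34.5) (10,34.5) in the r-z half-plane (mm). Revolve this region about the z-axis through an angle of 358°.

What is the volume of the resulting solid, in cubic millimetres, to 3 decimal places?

Volume = 28948.796 mm³

Profile (r,z), 6 vertices: (4.5,34) (6.5,7) (20,1.5) (17,33.5) (10.5,34.5) (10,34.5)
edge 0: (4.5,34)→(6.5,7)  cross = 4.5·7 − 6.5·34 = -189.5000; (r_i+r_j)·cross = 11·-189.5000 = -2084.5000
edge 1: (6.5,7)→(20,1.5)  cross = 6.5·1.5 − 20·7 = -130.2500; (r_i+r_j)·cross = 26.5·-130.2500 = -3451.6250
edge 2: (20,1.5)→(17,33.5)  cross = 20·33.5 − 17·1.5 = 644.5000; (r_i+r_j)·cross = 37·644.5000 = 23846.5000
edge 3: (17,33.5)→(10.5,34.5)  cross = 17·34.5 − 10.5·33.5 = 234.7500; (r_i+r_j)·cross = 27.5·234.7500 = 6455.6250
edge 4: (10.5,34.5)→(10,34.5)  cross = 10.5·34.5 − 10·34.5 = 17.2500; (r_i+r_j)·cross = 20.5·17.2500 = 353.6250
edge 5: (10,34.5)→(4.5,34)  cross = 10·34 − 4.5·34.5 = 184.7500; (r_i+r_j)·cross = 14.5·184.7500 = 2678.8750
Σcross = 761.5000 → A = |Σcross|/2 = 380.7500 mm²
Σ(r_i+r_j)·cross = 27798.5000 → first moment M = |Σ|/6 = 4633.0833
R_c = M/A = 4633.0833/380.7500 = 12.1683 mm
θ = 358° = 6.248279 rad
V = θ·R_c·A = 6.248279·12.1683·380.7500 = 28948.796 mm³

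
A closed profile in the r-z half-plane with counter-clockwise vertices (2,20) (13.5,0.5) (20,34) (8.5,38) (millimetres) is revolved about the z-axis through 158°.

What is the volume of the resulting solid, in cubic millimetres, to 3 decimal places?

Volume = 11619.922 mm³

Profile (r,z), 4 vertices: (2,20) (13.5,0.5) (20,34) (8.5,38)
edge 0: (2,20)→(13.5,0.5)  cross = 2·0.5 − 13.5·20 = -269.0000; (r_i+r_j)·cross = 15.5·-269.0000 = -4169.5000
edge 1: (13.5,0.5)→(20,34)  cross = 13.5·34 − 20·0.5 = 449.0000; (r_i+r_j)·cross = 33.5·449.0000 = 15041.5000
edge 2: (20,34)→(8.5,38)  cross = 20·38 − 8.5·34 = 471.0000; (r_i+r_j)·cross = 28.5·471.0000 = 13423.5000
edge 3: (8.5,38)→(2,20)  cross = 8.5·20 − 2·38 = 94.0000; (r_i+r_j)·cross = 10.5·94.0000 = 987.0000
Σcross = 745.0000 → A = |Σcross|/2 = 372.5000 mm²
Σ(r_i+r_j)·cross = 25282.5000 → first moment M = |Σ|/6 = 4213.7500
R_c = M/A = 4213.7500/372.5000 = 11.3121 mm
θ = 158° = 2.757620 rad
V = θ·R_c·A = 2.757620·11.3121·372.5000 = 11619.922 mm³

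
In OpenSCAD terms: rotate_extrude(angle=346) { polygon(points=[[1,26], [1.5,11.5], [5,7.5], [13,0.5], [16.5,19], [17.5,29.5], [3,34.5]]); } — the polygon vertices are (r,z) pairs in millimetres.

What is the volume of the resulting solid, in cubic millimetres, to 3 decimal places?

Volume = 21080.455 mm³

Profile (r,z), 7 vertices: (1,26) (1.5,11.5) (5,7.5) (13,0.5) (16.5,19) (17.5,29.5) (3,34.5)
edge 0: (1,26)→(1.5,11.5)  cross = 1·11.5 − 1.5·26 = -27.5000; (r_i+r_j)·cross = 2.5·-27.5000 = -68.7500
edge 1: (1.5,11.5)→(5,7.5)  cross = 1.5·7.5 − 5·11.5 = -46.2500; (r_i+r_j)·cross = 6.5·-46.2500 = -300.6250
edge 2: (5,7.5)→(13,0.5)  cross = 5·0.5 − 13·7.5 = -95.0000; (r_i+r_j)·cross = 18·-95.0000 = -1710.0000
edge 3: (13,0.5)→(16.5,19)  cross = 13·19 − 16.5·0.5 = 238.7500; (r_i+r_j)·cross = 29.5·238.7500 = 7043.1250
edge 4: (16.5,19)→(17.5,29.5)  cross = 16.5·29.5 − 17.5·19 = 154.2500; (r_i+r_j)·cross = 34·154.2500 = 5244.5000
edge 5: (17.5,29.5)→(3,34.5)  cross = 17.5·34.5 − 3·29.5 = 515.2500; (r_i+r_j)·cross = 20.5·515.2500 = 10562.6250
edge 6: (3,34.5)→(1,26)  cross = 3·26 − 1·34.5 = 43.5000; (r_i+r_j)·cross = 4·43.5000 = 174.0000
Σcross = 783.0000 → A = |Σcross|/2 = 391.5000 mm²
Σ(r_i+r_j)·cross = 20944.8750 → first moment M = |Σ|/6 = 3490.8125
R_c = M/A = 3490.8125/391.5000 = 8.9165 mm
θ = 346° = 6.038839 rad
V = θ·R_c·A = 6.038839·8.9165·391.5000 = 21080.455 mm³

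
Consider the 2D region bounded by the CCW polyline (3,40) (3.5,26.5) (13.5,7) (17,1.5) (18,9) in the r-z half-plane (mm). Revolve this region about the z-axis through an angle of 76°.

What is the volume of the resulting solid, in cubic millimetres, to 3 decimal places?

Profile (r,z), 5 vertices: (3,40) (3.5,26.5) (13.5,7) (17,1.5) (18,9)
edge 0: (3,40)→(3.5,26.5)  cross = 3·26.5 − 3.5·40 = -60.5000; (r_i+r_j)·cross = 6.5·-60.5000 = -393.2500
edge 1: (3.5,26.5)→(13.5,7)  cross = 3.5·7 − 13.5·26.5 = -333.2500; (r_i+r_j)·cross = 17·-333.2500 = -5665.2500
edge 2: (13.5,7)→(17,1.5)  cross = 13.5·1.5 − 17·7 = -98.7500; (r_i+r_j)·cross = 30.5·-98.7500 = -3011.8750
edge 3: (17,1.5)→(18,9)  cross = 17·9 − 18·1.5 = 126.0000; (r_i+r_j)·cross = 35·126.0000 = 4410.0000
edge 4: (18,9)→(3,40)  cross = 18·40 − 3·9 = 693.0000; (r_i+r_j)·cross = 21·693.0000 = 14553.0000
Σcross = 326.5000 → A = |Σcross|/2 = 163.2500 mm²
Σ(r_i+r_j)·cross = 9892.6250 → first moment M = |Σ|/6 = 1648.7708
R_c = M/A = 1648.7708/163.2500 = 10.0997 mm
θ = 76° = 1.326450 rad
V = θ·R_c·A = 1.326450·10.0997·163.2500 = 2187.012 mm³

Volume = 2187.012 mm³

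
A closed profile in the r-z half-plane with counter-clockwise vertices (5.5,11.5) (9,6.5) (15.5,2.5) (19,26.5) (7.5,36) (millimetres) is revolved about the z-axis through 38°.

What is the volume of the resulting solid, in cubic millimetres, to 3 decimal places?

Profile (r,z), 5 vertices: (5.5,11.5) (9,6.5) (15.5,2.5) (19,26.5) (7.5,36)
edge 0: (5.5,11.5)→(9,6.5)  cross = 5.5·6.5 − 9·11.5 = -67.7500; (r_i+r_j)·cross = 14.5·-67.7500 = -982.3750
edge 1: (9,6.5)→(15.5,2.5)  cross = 9·2.5 − 15.5·6.5 = -78.2500; (r_i+r_j)·cross = 24.5·-78.2500 = -1917.1250
edge 2: (15.5,2.5)→(19,26.5)  cross = 15.5·26.5 − 19·2.5 = 363.2500; (r_i+r_j)·cross = 34.5·363.2500 = 12532.1250
edge 3: (19,26.5)→(7.5,36)  cross = 19·36 − 7.5·26.5 = 485.2500; (r_i+r_j)·cross = 26.5·485.2500 = 12859.1250
edge 4: (7.5,36)→(5.5,11.5)  cross = 7.5·11.5 − 5.5·36 = -111.7500; (r_i+r_j)·cross = 13·-111.7500 = -1452.7500
Σcross = 590.7500 → A = |Σcross|/2 = 295.3750 mm²
Σ(r_i+r_j)·cross = 21039.0000 → first moment M = |Σ|/6 = 3506.5000
R_c = M/A = 3506.5000/295.3750 = 11.8713 mm
θ = 38° = 0.663225 rad
V = θ·R_c·A = 0.663225·11.8713·295.3750 = 2325.599 mm³

Volume = 2325.599 mm³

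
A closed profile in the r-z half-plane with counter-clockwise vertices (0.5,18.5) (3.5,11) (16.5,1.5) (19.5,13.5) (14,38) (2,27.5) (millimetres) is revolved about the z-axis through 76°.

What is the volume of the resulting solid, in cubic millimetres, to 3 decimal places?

Profile (r,z), 6 vertices: (0.5,18.5) (3.5,11) (16.5,1.5) (19.5,13.5) (14,38) (2,27.5)
edge 0: (0.5,18.5)→(3.5,11)  cross = 0.5·11 − 3.5·18.5 = -59.2500; (r_i+r_j)·cross = 4·-59.2500 = -237.0000
edge 1: (3.5,11)→(16.5,1.5)  cross = 3.5·1.5 − 16.5·11 = -176.2500; (r_i+r_j)·cross = 20·-176.2500 = -3525.0000
edge 2: (16.5,1.5)→(19.5,13.5)  cross = 16.5·13.5 − 19.5·1.5 = 193.5000; (r_i+r_j)·cross = 36·193.5000 = 6966.0000
edge 3: (19.5,13.5)→(14,38)  cross = 19.5·38 − 14·13.5 = 552.0000; (r_i+r_j)·cross = 33.5·552.0000 = 18492.0000
edge 4: (14,38)→(2,27.5)  cross = 14·27.5 − 2·38 = 309.0000; (r_i+r_j)·cross = 16·309.0000 = 4944.0000
edge 5: (2,27.5)→(0.5,18.5)  cross = 2·18.5 − 0.5·27.5 = 23.2500; (r_i+r_j)·cross = 2.5·23.2500 = 58.1250
Σcross = 842.2500 → A = |Σcross|/2 = 421.1250 mm²
Σ(r_i+r_j)·cross = 26698.1250 → first moment M = |Σ|/6 = 4449.6875
R_c = M/A = 4449.6875/421.1250 = 10.5662 mm
θ = 76° = 1.326450 rad
V = θ·R_c·A = 1.326450·10.5662·421.1250 = 5902.289 mm³

Volume = 5902.289 mm³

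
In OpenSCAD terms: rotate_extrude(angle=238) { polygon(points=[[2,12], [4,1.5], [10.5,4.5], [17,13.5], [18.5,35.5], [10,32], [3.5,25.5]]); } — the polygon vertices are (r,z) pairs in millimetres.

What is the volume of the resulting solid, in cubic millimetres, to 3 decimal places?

Profile (r,z), 7 vertices: (2,12) (4,1.5) (10.5,4.5) (17,13.5) (18.5,35.5) (10,32) (3.5,25.5)
edge 0: (2,12)→(4,1.5)  cross = 2·1.5 − 4·12 = -45.0000; (r_i+r_j)·cross = 6·-45.0000 = -270.0000
edge 1: (4,1.5)→(10.5,4.5)  cross = 4·4.5 − 10.5·1.5 = 2.2500; (r_i+r_j)·cross = 14.5·2.2500 = 32.6250
edge 2: (10.5,4.5)→(17,13.5)  cross = 10.5·13.5 − 17·4.5 = 65.2500; (r_i+r_j)·cross = 27.5·65.2500 = 1794.3750
edge 3: (17,13.5)→(18.5,35.5)  cross = 17·35.5 − 18.5·13.5 = 353.7500; (r_i+r_j)·cross = 35.5·353.7500 = 12558.1250
edge 4: (18.5,35.5)→(10,32)  cross = 18.5·32 − 10·35.5 = 237.0000; (r_i+r_j)·cross = 28.5·237.0000 = 6754.5000
edge 5: (10,32)→(3.5,25.5)  cross = 10·25.5 − 3.5·32 = 143.0000; (r_i+r_j)·cross = 13.5·143.0000 = 1930.5000
edge 6: (3.5,25.5)→(2,12)  cross = 3.5·12 − 2·25.5 = -9.0000; (r_i+r_j)·cross = 5.5·-9.0000 = -49.5000
Σcross = 747.2500 → A = |Σcross|/2 = 373.6250 mm²
Σ(r_i+r_j)·cross = 22750.6250 → first moment M = |Σ|/6 = 3791.7708
R_c = M/A = 3791.7708/373.6250 = 10.1486 mm
θ = 238° = 4.153884 rad
V = θ·R_c·A = 4.153884·10.1486·373.6250 = 15750.575 mm³

Volume = 15750.575 mm³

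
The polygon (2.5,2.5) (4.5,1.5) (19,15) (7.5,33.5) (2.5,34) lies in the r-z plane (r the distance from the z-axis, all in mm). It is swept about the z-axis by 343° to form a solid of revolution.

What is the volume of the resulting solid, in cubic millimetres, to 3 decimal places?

Profile (r,z), 5 vertices: (2.5,2.5) (4.5,1.5) (19,15) (7.5,33.5) (2.5,34)
edge 0: (2.5,2.5)→(4.5,1.5)  cross = 2.5·1.5 − 4.5·2.5 = -7.5000; (r_i+r_j)·cross = 7·-7.5000 = -52.5000
edge 1: (4.5,1.5)→(19,15)  cross = 4.5·15 − 19·1.5 = 39.0000; (r_i+r_j)·cross = 23.5·39.0000 = 916.5000
edge 2: (19,15)→(7.5,33.5)  cross = 19·33.5 − 7.5·15 = 524.0000; (r_i+r_j)·cross = 26.5·524.0000 = 13886.0000
edge 3: (7.5,33.5)→(2.5,34)  cross = 7.5·34 − 2.5·33.5 = 171.2500; (r_i+r_j)·cross = 10·171.2500 = 1712.5000
edge 4: (2.5,34)→(2.5,2.5)  cross = 2.5·2.5 − 2.5·34 = -78.7500; (r_i+r_j)·cross = 5·-78.7500 = -393.7500
Σcross = 648.0000 → A = |Σcross|/2 = 324.0000 mm²
Σ(r_i+r_j)·cross = 16068.7500 → first moment M = |Σ|/6 = 2678.1250
R_c = M/A = 2678.1250/324.0000 = 8.2658 mm
θ = 343° = 5.986479 rad
V = θ·R_c·A = 5.986479·8.2658·324.0000 = 16032.540 mm³

Volume = 16032.540 mm³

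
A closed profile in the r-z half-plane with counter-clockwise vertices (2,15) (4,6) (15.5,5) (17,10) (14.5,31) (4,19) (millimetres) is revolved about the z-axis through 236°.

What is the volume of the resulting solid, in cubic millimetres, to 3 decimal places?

Profile (r,z), 6 vertices: (2,15) (4,6) (15.5,5) (17,10) (14.5,31) (4,19)
edge 0: (2,15)→(4,6)  cross = 2·6 − 4·15 = -48.0000; (r_i+r_j)·cross = 6·-48.0000 = -288.0000
edge 1: (4,6)→(15.5,5)  cross = 4·5 − 15.5·6 = -73.0000; (r_i+r_j)·cross = 19.5·-73.0000 = -1423.5000
edge 2: (15.5,5)→(17,10)  cross = 15.5·10 − 17·5 = 70.0000; (r_i+r_j)·cross = 32.5·70.0000 = 2275.0000
edge 3: (17,10)→(14.5,31)  cross = 17·31 − 14.5·10 = 382.0000; (r_i+r_j)·cross = 31.5·382.0000 = 12033.0000
edge 4: (14.5,31)→(4,19)  cross = 14.5·19 − 4·31 = 151.5000; (r_i+r_j)·cross = 18.5·151.5000 = 2802.7500
edge 5: (4,19)→(2,15)  cross = 4·15 − 2·19 = 22.0000; (r_i+r_j)·cross = 6·22.0000 = 132.0000
Σcross = 504.5000 → A = |Σcross|/2 = 252.2500 mm²
Σ(r_i+r_j)·cross = 15531.2500 → first moment M = |Σ|/6 = 2588.5417
R_c = M/A = 2588.5417/252.2500 = 10.2618 mm
θ = 236° = 4.118977 rad
V = θ·R_c·A = 4.118977·10.2618·252.2500 = 10662.144 mm³

Volume = 10662.144 mm³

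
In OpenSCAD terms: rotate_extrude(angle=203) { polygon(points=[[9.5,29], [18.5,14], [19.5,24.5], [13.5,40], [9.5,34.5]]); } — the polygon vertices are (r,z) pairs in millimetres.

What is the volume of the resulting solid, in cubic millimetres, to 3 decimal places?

Volume = 6705.900 mm³

Profile (r,z), 5 vertices: (9.5,29) (18.5,14) (19.5,24.5) (13.5,40) (9.5,34.5)
edge 0: (9.5,29)→(18.5,14)  cross = 9.5·14 − 18.5·29 = -403.5000; (r_i+r_j)·cross = 28·-403.5000 = -11298.0000
edge 1: (18.5,14)→(19.5,24.5)  cross = 18.5·24.5 − 19.5·14 = 180.2500; (r_i+r_j)·cross = 38·180.2500 = 6849.5000
edge 2: (19.5,24.5)→(13.5,40)  cross = 19.5·40 − 13.5·24.5 = 449.2500; (r_i+r_j)·cross = 33·449.2500 = 14825.2500
edge 3: (13.5,40)→(9.5,34.5)  cross = 13.5·34.5 − 9.5·40 = 85.7500; (r_i+r_j)·cross = 23·85.7500 = 1972.2500
edge 4: (9.5,34.5)→(9.5,29)  cross = 9.5·29 − 9.5·34.5 = -52.2500; (r_i+r_j)·cross = 19·-52.2500 = -992.7500
Σcross = 259.5000 → A = |Σcross|/2 = 129.7500 mm²
Σ(r_i+r_j)·cross = 11356.2500 → first moment M = |Σ|/6 = 1892.7083
R_c = M/A = 1892.7083/129.7500 = 14.5873 mm
θ = 203° = 3.543018 rad
V = θ·R_c·A = 3.543018·14.5873·129.7500 = 6705.900 mm³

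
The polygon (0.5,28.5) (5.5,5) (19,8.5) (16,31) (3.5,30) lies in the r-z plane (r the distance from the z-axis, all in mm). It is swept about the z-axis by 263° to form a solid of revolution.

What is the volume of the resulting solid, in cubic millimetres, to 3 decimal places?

Volume = 16318.696 mm³

Profile (r,z), 5 vertices: (0.5,28.5) (5.5,5) (19,8.5) (16,31) (3.5,30)
edge 0: (0.5,28.5)→(5.5,5)  cross = 0.5·5 − 5.5·28.5 = -154.2500; (r_i+r_j)·cross = 6·-154.2500 = -925.5000
edge 1: (5.5,5)→(19,8.5)  cross = 5.5·8.5 − 19·5 = -48.2500; (r_i+r_j)·cross = 24.5·-48.2500 = -1182.1250
edge 2: (19,8.5)→(16,31)  cross = 19·31 − 16·8.5 = 453.0000; (r_i+r_j)·cross = 35·453.0000 = 15855.0000
edge 3: (16,31)→(3.5,30)  cross = 16·30 − 3.5·31 = 371.5000; (r_i+r_j)·cross = 19.5·371.5000 = 7244.2500
edge 4: (3.5,30)→(0.5,28.5)  cross = 3.5·28.5 − 0.5·30 = 84.7500; (r_i+r_j)·cross = 4·84.7500 = 339.0000
Σcross = 706.7500 → A = |Σcross|/2 = 353.3750 mm²
Σ(r_i+r_j)·cross = 21330.6250 → first moment M = |Σ|/6 = 3555.1042
R_c = M/A = 3555.1042/353.3750 = 10.0604 mm
θ = 263° = 4.590216 rad
V = θ·R_c·A = 4.590216·10.0604·353.3750 = 16318.696 mm³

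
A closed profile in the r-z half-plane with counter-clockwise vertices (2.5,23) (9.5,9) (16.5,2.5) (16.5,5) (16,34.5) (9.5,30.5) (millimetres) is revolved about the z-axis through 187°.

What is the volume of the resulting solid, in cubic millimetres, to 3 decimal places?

Profile (r,z), 6 vertices: (2.5,23) (9.5,9) (16.5,2.5) (16.5,5) (16,34.5) (9.5,30.5)
edge 0: (2.5,23)→(9.5,9)  cross = 2.5·9 − 9.5·23 = -196.0000; (r_i+r_j)·cross = 12·-196.0000 = -2352.0000
edge 1: (9.5,9)→(16.5,2.5)  cross = 9.5·2.5 − 16.5·9 = -124.7500; (r_i+r_j)·cross = 26·-124.7500 = -3243.5000
edge 2: (16.5,2.5)→(16.5,5)  cross = 16.5·5 − 16.5·2.5 = 41.2500; (r_i+r_j)·cross = 33·41.2500 = 1361.2500
edge 3: (16.5,5)→(16,34.5)  cross = 16.5·34.5 − 16·5 = 489.2500; (r_i+r_j)·cross = 32.5·489.2500 = 15900.6250
edge 4: (16,34.5)→(9.5,30.5)  cross = 16·30.5 − 9.5·34.5 = 160.2500; (r_i+r_j)·cross = 25.5·160.2500 = 4086.3750
edge 5: (9.5,30.5)→(2.5,23)  cross = 9.5·23 − 2.5·30.5 = 142.2500; (r_i+r_j)·cross = 12·142.2500 = 1707.0000
Σcross = 512.2500 → A = |Σcross|/2 = 256.1250 mm²
Σ(r_i+r_j)·cross = 17459.7500 → first moment M = |Σ|/6 = 2909.9583
R_c = M/A = 2909.9583/256.1250 = 11.3615 mm
θ = 187° = 3.263766 rad
V = θ·R_c·A = 3.263766·11.3615·256.1250 = 9497.422 mm³

Volume = 9497.422 mm³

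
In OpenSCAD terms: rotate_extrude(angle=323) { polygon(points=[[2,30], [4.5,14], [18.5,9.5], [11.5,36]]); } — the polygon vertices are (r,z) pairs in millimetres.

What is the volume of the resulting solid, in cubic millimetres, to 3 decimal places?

Profile (r,z), 4 vertices: (2,30) (4.5,14) (18.5,9.5) (11.5,36)
edge 0: (2,30)→(4.5,14)  cross = 2·14 − 4.5·30 = -107.0000; (r_i+r_j)·cross = 6.5·-107.0000 = -695.5000
edge 1: (4.5,14)→(18.5,9.5)  cross = 4.5·9.5 − 18.5·14 = -216.2500; (r_i+r_j)·cross = 23·-216.2500 = -4973.7500
edge 2: (18.5,9.5)→(11.5,36)  cross = 18.5·36 − 11.5·9.5 = 556.7500; (r_i+r_j)·cross = 30·556.7500 = 16702.5000
edge 3: (11.5,36)→(2,30)  cross = 11.5·30 − 2·36 = 273.0000; (r_i+r_j)·cross = 13.5·273.0000 = 3685.5000
Σcross = 506.5000 → A = |Σcross|/2 = 253.2500 mm²
Σ(r_i+r_j)·cross = 14718.7500 → first moment M = |Σ|/6 = 2453.1250
R_c = M/A = 2453.1250/253.2500 = 9.6866 mm
θ = 323° = 5.637413 rad
V = θ·R_c·A = 5.637413·9.6866·253.2500 = 13829.280 mm³

Volume = 13829.280 mm³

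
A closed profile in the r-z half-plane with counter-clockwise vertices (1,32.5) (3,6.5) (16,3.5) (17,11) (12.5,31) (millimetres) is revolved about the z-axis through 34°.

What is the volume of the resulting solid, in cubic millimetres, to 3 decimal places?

Volume = 1805.963 mm³

Profile (r,z), 5 vertices: (1,32.5) (3,6.5) (16,3.5) (17,11) (12.5,31)
edge 0: (1,32.5)→(3,6.5)  cross = 1·6.5 − 3·32.5 = -91.0000; (r_i+r_j)·cross = 4·-91.0000 = -364.0000
edge 1: (3,6.5)→(16,3.5)  cross = 3·3.5 − 16·6.5 = -93.5000; (r_i+r_j)·cross = 19·-93.5000 = -1776.5000
edge 2: (16,3.5)→(17,11)  cross = 16·11 − 17·3.5 = 116.5000; (r_i+r_j)·cross = 33·116.5000 = 3844.5000
edge 3: (17,11)→(12.5,31)  cross = 17·31 − 12.5·11 = 389.5000; (r_i+r_j)·cross = 29.5·389.5000 = 11490.2500
edge 4: (12.5,31)→(1,32.5)  cross = 12.5·32.5 − 1·31 = 375.2500; (r_i+r_j)·cross = 13.5·375.2500 = 5065.8750
Σcross = 696.7500 → A = |Σcross|/2 = 348.3750 mm²
Σ(r_i+r_j)·cross = 18260.1250 → first moment M = |Σ|/6 = 3043.3542
R_c = M/A = 3043.3542/348.3750 = 8.7359 mm
θ = 34° = 0.593412 rad
V = θ·R_c·A = 0.593412·8.7359·348.3750 = 1805.963 mm³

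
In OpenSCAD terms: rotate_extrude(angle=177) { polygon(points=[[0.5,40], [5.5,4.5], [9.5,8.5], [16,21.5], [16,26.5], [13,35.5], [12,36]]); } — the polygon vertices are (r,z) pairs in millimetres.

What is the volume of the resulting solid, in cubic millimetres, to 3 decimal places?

Profile (r,z), 7 vertices: (0.5,40) (5.5,4.5) (9.5,8.5) (16,21.5) (16,26.5) (13,35.5) (12,36)
edge 0: (0.5,40)→(5.5,4.5)  cross = 0.5·4.5 − 5.5·40 = -217.7500; (r_i+r_j)·cross = 6·-217.7500 = -1306.5000
edge 1: (5.5,4.5)→(9.5,8.5)  cross = 5.5·8.5 − 9.5·4.5 = 4.0000; (r_i+r_j)·cross = 15·4.0000 = 60.0000
edge 2: (9.5,8.5)→(16,21.5)  cross = 9.5·21.5 − 16·8.5 = 68.2500; (r_i+r_j)·cross = 25.5·68.2500 = 1740.3750
edge 3: (16,21.5)→(16,26.5)  cross = 16·26.5 − 16·21.5 = 80.0000; (r_i+r_j)·cross = 32·80.0000 = 2560.0000
edge 4: (16,26.5)→(13,35.5)  cross = 16·35.5 − 13·26.5 = 223.5000; (r_i+r_j)·cross = 29·223.5000 = 6481.5000
edge 5: (13,35.5)→(12,36)  cross = 13·36 − 12·35.5 = 42.0000; (r_i+r_j)·cross = 25·42.0000 = 1050.0000
edge 6: (12,36)→(0.5,40)  cross = 12·40 − 0.5·36 = 462.0000; (r_i+r_j)·cross = 12.5·462.0000 = 5775.0000
Σcross = 662.0000 → A = |Σcross|/2 = 331.0000 mm²
Σ(r_i+r_j)·cross = 16360.3750 → first moment M = |Σ|/6 = 2726.7292
R_c = M/A = 2726.7292/331.0000 = 8.2379 mm
θ = 177° = 3.089233 rad
V = θ·R_c·A = 3.089233·8.2379·331.0000 = 8423.501 mm³

Volume = 8423.501 mm³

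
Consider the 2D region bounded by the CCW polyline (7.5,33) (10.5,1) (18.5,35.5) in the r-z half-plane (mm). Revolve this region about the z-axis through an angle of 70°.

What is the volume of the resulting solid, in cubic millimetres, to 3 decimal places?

Volume = 2671.874 mm³

Profile (r,z), 3 vertices: (7.5,33) (10.5,1) (18.5,35.5)
edge 0: (7.5,33)→(10.5,1)  cross = 7.5·1 − 10.5·33 = -339.0000; (r_i+r_j)·cross = 18·-339.0000 = -6102.0000
edge 1: (10.5,1)→(18.5,35.5)  cross = 10.5·35.5 − 18.5·1 = 354.2500; (r_i+r_j)·cross = 29·354.2500 = 10273.2500
edge 2: (18.5,35.5)→(7.5,33)  cross = 18.5·33 − 7.5·35.5 = 344.2500; (r_i+r_j)·cross = 26·344.2500 = 8950.5000
Σcross = 359.5000 → A = |Σcross|/2 = 179.7500 mm²
Σ(r_i+r_j)·cross = 13121.7500 → first moment M = |Σ|/6 = 2186.9583
R_c = M/A = 2186.9583/179.7500 = 12.1667 mm
θ = 70° = 1.221730 rad
V = θ·R_c·A = 1.221730·12.1667·179.7500 = 2671.874 mm³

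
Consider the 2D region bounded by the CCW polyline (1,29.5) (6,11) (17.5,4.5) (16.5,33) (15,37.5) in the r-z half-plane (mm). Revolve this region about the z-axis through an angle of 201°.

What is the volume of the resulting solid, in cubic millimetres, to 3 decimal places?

Profile (r,z), 5 vertices: (1,29.5) (6,11) (17.5,4.5) (16.5,33) (15,37.5)
edge 0: (1,29.5)→(6,11)  cross = 1·11 − 6·29.5 = -166.0000; (r_i+r_j)·cross = 7·-166.0000 = -1162.0000
edge 1: (6,11)→(17.5,4.5)  cross = 6·4.5 − 17.5·11 = -165.5000; (r_i+r_j)·cross = 23.5·-165.5000 = -3889.2500
edge 2: (17.5,4.5)→(16.5,33)  cross = 17.5·33 − 16.5·4.5 = 503.2500; (r_i+r_j)·cross = 34·503.2500 = 17110.5000
edge 3: (16.5,33)→(15,37.5)  cross = 16.5·37.5 − 15·33 = 123.7500; (r_i+r_j)·cross = 31.5·123.7500 = 3898.1250
edge 4: (15,37.5)→(1,29.5)  cross = 15·29.5 − 1·37.5 = 405.0000; (r_i+r_j)·cross = 16·405.0000 = 6480.0000
Σcross = 700.5000 → A = |Σcross|/2 = 350.2500 mm²
Σ(r_i+r_j)·cross = 22437.3750 → first moment M = |Σ|/6 = 3739.5625
R_c = M/A = 3739.5625/350.2500 = 10.6768 mm
θ = 201° = 3.508112 rad
V = θ·R_c·A = 3.508112·10.6768·350.2500 = 13118.803 mm³

Volume = 13118.803 mm³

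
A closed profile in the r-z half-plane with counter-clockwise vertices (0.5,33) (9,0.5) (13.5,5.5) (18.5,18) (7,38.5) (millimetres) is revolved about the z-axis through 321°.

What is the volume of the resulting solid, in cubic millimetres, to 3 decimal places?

Volume = 17928.256 mm³

Profile (r,z), 5 vertices: (0.5,33) (9,0.5) (13.5,5.5) (18.5,18) (7,38.5)
edge 0: (0.5,33)→(9,0.5)  cross = 0.5·0.5 − 9·33 = -296.7500; (r_i+r_j)·cross = 9.5·-296.7500 = -2819.1250
edge 1: (9,0.5)→(13.5,5.5)  cross = 9·5.5 − 13.5·0.5 = 42.7500; (r_i+r_j)·cross = 22.5·42.7500 = 961.8750
edge 2: (13.5,5.5)→(18.5,18)  cross = 13.5·18 − 18.5·5.5 = 141.2500; (r_i+r_j)·cross = 32·141.2500 = 4520.0000
edge 3: (18.5,18)→(7,38.5)  cross = 18.5·38.5 − 7·18 = 586.2500; (r_i+r_j)·cross = 25.5·586.2500 = 14949.3750
edge 4: (7,38.5)→(0.5,33)  cross = 7·33 − 0.5·38.5 = 211.7500; (r_i+r_j)·cross = 7.5·211.7500 = 1588.1250
Σcross = 685.2500 → A = |Σcross|/2 = 342.6250 mm²
Σ(r_i+r_j)·cross = 19200.2500 → first moment M = |Σ|/6 = 3200.0417
R_c = M/A = 3200.0417/342.6250 = 9.3398 mm
θ = 321° = 5.602507 rad
V = θ·R_c·A = 5.602507·9.3398·342.6250 = 17928.256 mm³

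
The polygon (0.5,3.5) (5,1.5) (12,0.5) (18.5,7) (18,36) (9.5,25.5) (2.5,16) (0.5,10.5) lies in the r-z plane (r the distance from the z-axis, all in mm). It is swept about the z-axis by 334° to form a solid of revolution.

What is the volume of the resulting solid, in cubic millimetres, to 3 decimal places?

Volume = 25223.813 mm³

Profile (r,z), 8 vertices: (0.5,3.5) (5,1.5) (12,0.5) (18.5,7) (18,36) (9.5,25.5) (2.5,16) (0.5,10.5)
edge 0: (0.5,3.5)→(5,1.5)  cross = 0.5·1.5 − 5·3.5 = -16.7500; (r_i+r_j)·cross = 5.5·-16.7500 = -92.1250
edge 1: (5,1.5)→(12,0.5)  cross = 5·0.5 − 12·1.5 = -15.5000; (r_i+r_j)·cross = 17·-15.5000 = -263.5000
edge 2: (12,0.5)→(18.5,7)  cross = 12·7 − 18.5·0.5 = 74.7500; (r_i+r_j)·cross = 30.5·74.7500 = 2279.8750
edge 3: (18.5,7)→(18,36)  cross = 18.5·36 − 18·7 = 540.0000; (r_i+r_j)·cross = 36.5·540.0000 = 19710.0000
edge 4: (18,36)→(9.5,25.5)  cross = 18·25.5 − 9.5·36 = 117.0000; (r_i+r_j)·cross = 27.5·117.0000 = 3217.5000
edge 5: (9.5,25.5)→(2.5,16)  cross = 9.5·16 − 2.5·25.5 = 88.2500; (r_i+r_j)·cross = 12·88.2500 = 1059.0000
edge 6: (2.5,16)→(0.5,10.5)  cross = 2.5·10.5 − 0.5·16 = 18.2500; (r_i+r_j)·cross = 3·18.2500 = 54.7500
edge 7: (0.5,10.5)→(0.5,3.5)  cross = 0.5·3.5 − 0.5·10.5 = -3.5000; (r_i+r_j)·cross = 1·-3.5000 = -3.5000
Σcross = 802.5000 → A = |Σcross|/2 = 401.2500 mm²
Σ(r_i+r_j)·cross = 25962.0000 → first moment M = |Σ|/6 = 4327.0000
R_c = M/A = 4327.0000/401.2500 = 10.7838 mm
θ = 334° = 5.829400 rad
V = θ·R_c·A = 5.829400·10.7838·401.2500 = 25223.813 mm³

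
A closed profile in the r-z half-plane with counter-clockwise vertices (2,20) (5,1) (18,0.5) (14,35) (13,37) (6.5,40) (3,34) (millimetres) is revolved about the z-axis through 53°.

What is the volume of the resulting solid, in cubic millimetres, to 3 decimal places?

Profile (r,z), 7 vertices: (2,20) (5,1) (18,0.5) (14,35) (13,37) (6.5,40) (3,34)
edge 0: (2,20)→(5,1)  cross = 2·1 − 5·20 = -98.0000; (r_i+r_j)·cross = 7·-98.0000 = -686.0000
edge 1: (5,1)→(18,0.5)  cross = 5·0.5 − 18·1 = -15.5000; (r_i+r_j)·cross = 23·-15.5000 = -356.5000
edge 2: (18,0.5)→(14,35)  cross = 18·35 − 14·0.5 = 623.0000; (r_i+r_j)·cross = 32·623.0000 = 19936.0000
edge 3: (14,35)→(13,37)  cross = 14·37 − 13·35 = 63.0000; (r_i+r_j)·cross = 27·63.0000 = 1701.0000
edge 4: (13,37)→(6.5,40)  cross = 13·40 − 6.5·37 = 279.5000; (r_i+r_j)·cross = 19.5·279.5000 = 5450.2500
edge 5: (6.5,40)→(3,34)  cross = 6.5·34 − 3·40 = 101.0000; (r_i+r_j)·cross = 9.5·101.0000 = 959.5000
edge 6: (3,34)→(2,20)  cross = 3·20 − 2·34 = -8.0000; (r_i+r_j)·cross = 5·-8.0000 = -40.0000
Σcross = 945.0000 → A = |Σcross|/2 = 472.5000 mm²
Σ(r_i+r_j)·cross = 26964.2500 → first moment M = |Σ|/6 = 4494.0417
R_c = M/A = 4494.0417/472.5000 = 9.5112 mm
θ = 53° = 0.925025 rad
V = θ·R_c·A = 0.925025·9.5112·472.5000 = 4157.099 mm³

Volume = 4157.099 mm³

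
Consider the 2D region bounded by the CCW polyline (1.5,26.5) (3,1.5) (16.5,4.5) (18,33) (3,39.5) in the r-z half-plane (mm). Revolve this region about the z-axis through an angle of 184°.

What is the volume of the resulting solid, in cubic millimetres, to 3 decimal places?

Profile (r,z), 5 vertices: (1.5,26.5) (3,1.5) (16.5,4.5) (18,33) (3,39.5)
edge 0: (1.5,26.5)→(3,1.5)  cross = 1.5·1.5 − 3·26.5 = -77.2500; (r_i+r_j)·cross = 4.5·-77.2500 = -347.6250
edge 1: (3,1.5)→(16.5,4.5)  cross = 3·4.5 − 16.5·1.5 = -11.2500; (r_i+r_j)·cross = 19.5·-11.2500 = -219.3750
edge 2: (16.5,4.5)→(18,33)  cross = 16.5·33 − 18·4.5 = 463.5000; (r_i+r_j)·cross = 34.5·463.5000 = 15990.7500
edge 3: (18,33)→(3,39.5)  cross = 18·39.5 − 3·33 = 612.0000; (r_i+r_j)·cross = 21·612.0000 = 12852.0000
edge 4: (3,39.5)→(1.5,26.5)  cross = 3·26.5 − 1.5·39.5 = 20.2500; (r_i+r_j)·cross = 4.5·20.2500 = 91.1250
Σcross = 1007.2500 → A = |Σcross|/2 = 503.6250 mm²
Σ(r_i+r_j)·cross = 28366.8750 → first moment M = |Σ|/6 = 4727.8125
R_c = M/A = 4727.8125/503.6250 = 9.3876 mm
θ = 184° = 3.211406 rad
V = θ·R_c·A = 3.211406·9.3876·503.6250 = 15182.925 mm³

Volume = 15182.925 mm³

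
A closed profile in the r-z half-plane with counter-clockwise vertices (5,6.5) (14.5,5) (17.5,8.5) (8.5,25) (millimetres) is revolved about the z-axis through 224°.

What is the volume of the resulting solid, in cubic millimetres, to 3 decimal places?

Volume = 5439.796 mm³

Profile (r,z), 4 vertices: (5,6.5) (14.5,5) (17.5,8.5) (8.5,25)
edge 0: (5,6.5)→(14.5,5)  cross = 5·5 − 14.5·6.5 = -69.2500; (r_i+r_j)·cross = 19.5·-69.2500 = -1350.3750
edge 1: (14.5,5)→(17.5,8.5)  cross = 14.5·8.5 − 17.5·5 = 35.7500; (r_i+r_j)·cross = 32·35.7500 = 1144.0000
edge 2: (17.5,8.5)→(8.5,25)  cross = 17.5·25 − 8.5·8.5 = 365.2500; (r_i+r_j)·cross = 26·365.2500 = 9496.5000
edge 3: (8.5,25)→(5,6.5)  cross = 8.5·6.5 − 5·25 = -69.7500; (r_i+r_j)·cross = 13.5·-69.7500 = -941.6250
Σcross = 262.0000 → A = |Σcross|/2 = 131.0000 mm²
Σ(r_i+r_j)·cross = 8348.5000 → first moment M = |Σ|/6 = 1391.4167
R_c = M/A = 1391.4167/131.0000 = 10.6215 mm
θ = 224° = 3.909538 rad
V = θ·R_c·A = 3.909538·10.6215·131.0000 = 5439.796 mm³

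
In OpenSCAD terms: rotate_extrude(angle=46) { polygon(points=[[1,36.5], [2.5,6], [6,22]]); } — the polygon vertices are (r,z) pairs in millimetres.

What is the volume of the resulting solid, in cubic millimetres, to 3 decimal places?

Profile (r,z), 3 vertices: (1,36.5) (2.5,6) (6,22)
edge 0: (1,36.5)→(2.5,6)  cross = 1·6 − 2.5·36.5 = -85.2500; (r_i+r_j)·cross = 3.5·-85.2500 = -298.3750
edge 1: (2.5,6)→(6,22)  cross = 2.5·22 − 6·6 = 19.0000; (r_i+r_j)·cross = 8.5·19.0000 = 161.5000
edge 2: (6,22)→(1,36.5)  cross = 6·36.5 − 1·22 = 197.0000; (r_i+r_j)·cross = 7·197.0000 = 1379.0000
Σcross = 130.7500 → A = |Σcross|/2 = 65.3750 mm²
Σ(r_i+r_j)·cross = 1242.1250 → first moment M = |Σ|/6 = 207.0208
R_c = M/A = 207.0208/65.3750 = 3.1667 mm
θ = 46° = 0.802851 rad
V = θ·R_c·A = 0.802851·3.1667·65.3750 = 166.207 mm³

Volume = 166.207 mm³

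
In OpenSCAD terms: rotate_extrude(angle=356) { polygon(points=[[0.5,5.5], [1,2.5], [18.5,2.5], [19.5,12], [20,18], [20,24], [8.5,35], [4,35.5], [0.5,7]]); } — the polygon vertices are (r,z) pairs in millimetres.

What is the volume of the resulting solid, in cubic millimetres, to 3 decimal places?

Profile (r,z), 9 vertices: (0.5,5.5) (1,2.5) (18.5,2.5) (19.5,12) (20,18) (20,24) (8.5,35) (4,35.5) (0.5,7)
edge 0: (0.5,5.5)→(1,2.5)  cross = 0.5·2.5 − 1·5.5 = -4.2500; (r_i+r_j)·cross = 1.5·-4.2500 = -6.3750
edge 1: (1,2.5)→(18.5,2.5)  cross = 1·2.5 − 18.5·2.5 = -43.7500; (r_i+r_j)·cross = 19.5·-43.7500 = -853.1250
edge 2: (18.5,2.5)→(19.5,12)  cross = 18.5·12 − 19.5·2.5 = 173.2500; (r_i+r_j)·cross = 38·173.2500 = 6583.5000
edge 3: (19.5,12)→(20,18)  cross = 19.5·18 − 20·12 = 111.0000; (r_i+r_j)·cross = 39.5·111.0000 = 4384.5000
edge 4: (20,18)→(20,24)  cross = 20·24 − 20·18 = 120.0000; (r_i+r_j)·cross = 40·120.0000 = 4800.0000
edge 5: (20,24)→(8.5,35)  cross = 20·35 − 8.5·24 = 496.0000; (r_i+r_j)·cross = 28.5·496.0000 = 14136.0000
edge 6: (8.5,35)→(4,35.5)  cross = 8.5·35.5 − 4·35 = 161.7500; (r_i+r_j)·cross = 12.5·161.7500 = 2021.8750
edge 7: (4,35.5)→(0.5,7)  cross = 4·7 − 0.5·35.5 = 10.2500; (r_i+r_j)·cross = 4.5·10.2500 = 46.1250
edge 8: (0.5,7)→(0.5,5.5)  cross = 0.5·5.5 − 0.5·7 = -0.7500; (r_i+r_j)·cross = 1·-0.7500 = -0.7500
Σcross = 1023.5000 → A = |Σcross|/2 = 511.7500 mm²
Σ(r_i+r_j)·cross = 31111.7500 → first moment M = |Σ|/6 = 5185.2917
R_c = M/A = 5185.2917/511.7500 = 10.1325 mm
θ = 356° = 6.213372 rad
V = θ·R_c·A = 6.213372·10.1325·511.7500 = 32218.147 mm³

Volume = 32218.147 mm³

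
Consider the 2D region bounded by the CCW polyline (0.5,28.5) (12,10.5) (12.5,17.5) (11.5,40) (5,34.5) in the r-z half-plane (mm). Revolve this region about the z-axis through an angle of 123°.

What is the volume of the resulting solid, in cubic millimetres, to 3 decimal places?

Volume = 3157.608 mm³

Profile (r,z), 5 vertices: (0.5,28.5) (12,10.5) (12.5,17.5) (11.5,40) (5,34.5)
edge 0: (0.5,28.5)→(12,10.5)  cross = 0.5·10.5 − 12·28.5 = -336.7500; (r_i+r_j)·cross = 12.5·-336.7500 = -4209.3750
edge 1: (12,10.5)→(12.5,17.5)  cross = 12·17.5 − 12.5·10.5 = 78.7500; (r_i+r_j)·cross = 24.5·78.7500 = 1929.3750
edge 2: (12.5,17.5)→(11.5,40)  cross = 12.5·40 − 11.5·17.5 = 298.7500; (r_i+r_j)·cross = 24·298.7500 = 7170.0000
edge 3: (11.5,40)→(5,34.5)  cross = 11.5·34.5 − 5·40 = 196.7500; (r_i+r_j)·cross = 16.5·196.7500 = 3246.3750
edge 4: (5,34.5)→(0.5,28.5)  cross = 5·28.5 − 0.5·34.5 = 125.2500; (r_i+r_j)·cross = 5.5·125.2500 = 688.8750
Σcross = 362.7500 → A = |Σcross|/2 = 181.3750 mm²
Σ(r_i+r_j)·cross = 8825.2500 → first moment M = |Σ|/6 = 1470.8750
R_c = M/A = 1470.8750/181.3750 = 8.1096 mm
θ = 123° = 2.146755 rad
V = θ·R_c·A = 2.146755·8.1096·181.3750 = 3157.608 mm³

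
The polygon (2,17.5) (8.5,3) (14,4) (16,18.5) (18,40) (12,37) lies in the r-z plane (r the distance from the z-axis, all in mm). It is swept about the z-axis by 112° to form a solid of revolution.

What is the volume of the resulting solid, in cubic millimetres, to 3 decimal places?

Volume = 7197.825 mm³

Profile (r,z), 6 vertices: (2,17.5) (8.5,3) (14,4) (16,18.5) (18,40) (12,37)
edge 0: (2,17.5)→(8.5,3)  cross = 2·3 − 8.5·17.5 = -142.7500; (r_i+r_j)·cross = 10.5·-142.7500 = -1498.8750
edge 1: (8.5,3)→(14,4)  cross = 8.5·4 − 14·3 = -8.0000; (r_i+r_j)·cross = 22.5·-8.0000 = -180.0000
edge 2: (14,4)→(16,18.5)  cross = 14·18.5 − 16·4 = 195.0000; (r_i+r_j)·cross = 30·195.0000 = 5850.0000
edge 3: (16,18.5)→(18,40)  cross = 16·40 − 18·18.5 = 307.0000; (r_i+r_j)·cross = 34·307.0000 = 10438.0000
edge 4: (18,40)→(12,37)  cross = 18·37 − 12·40 = 186.0000; (r_i+r_j)·cross = 30·186.0000 = 5580.0000
edge 5: (12,37)→(2,17.5)  cross = 12·17.5 − 2·37 = 136.0000; (r_i+r_j)·cross = 14·136.0000 = 1904.0000
Σcross = 673.2500 → A = |Σcross|/2 = 336.6250 mm²
Σ(r_i+r_j)·cross = 22093.1250 → first moment M = |Σ|/6 = 3682.1875
R_c = M/A = 3682.1875/336.6250 = 10.9385 mm
θ = 112° = 1.954769 rad
V = θ·R_c·A = 1.954769·10.9385·336.6250 = 7197.825 mm³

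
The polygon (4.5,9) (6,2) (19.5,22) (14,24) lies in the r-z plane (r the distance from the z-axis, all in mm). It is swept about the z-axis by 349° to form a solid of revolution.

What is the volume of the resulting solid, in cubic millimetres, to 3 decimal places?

Volume = 7707.397 mm³

Profile (r,z), 4 vertices: (4.5,9) (6,2) (19.5,22) (14,24)
edge 0: (4.5,9)→(6,2)  cross = 4.5·2 − 6·9 = -45.0000; (r_i+r_j)·cross = 10.5·-45.0000 = -472.5000
edge 1: (6,2)→(19.5,22)  cross = 6·22 − 19.5·2 = 93.0000; (r_i+r_j)·cross = 25.5·93.0000 = 2371.5000
edge 2: (19.5,22)→(14,24)  cross = 19.5·24 − 14·22 = 160.0000; (r_i+r_j)·cross = 33.5·160.0000 = 5360.0000
edge 3: (14,24)→(4.5,9)  cross = 14·9 − 4.5·24 = 18.0000; (r_i+r_j)·cross = 18.5·18.0000 = 333.0000
Σcross = 226.0000 → A = |Σcross|/2 = 113.0000 mm²
Σ(r_i+r_j)·cross = 7592.0000 → first moment M = |Σ|/6 = 1265.3333
R_c = M/A = 1265.3333/113.0000 = 11.1976 mm
θ = 349° = 6.091199 rad
V = θ·R_c·A = 6.091199·11.1976·113.0000 = 7707.397 mm³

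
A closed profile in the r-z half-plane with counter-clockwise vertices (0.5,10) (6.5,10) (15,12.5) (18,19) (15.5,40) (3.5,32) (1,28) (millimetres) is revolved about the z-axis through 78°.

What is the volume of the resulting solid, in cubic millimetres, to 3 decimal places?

Volume = 4853.492 mm³

Profile (r,z), 7 vertices: (0.5,10) (6.5,10) (15,12.5) (18,19) (15.5,40) (3.5,32) (1,28)
edge 0: (0.5,10)→(6.5,10)  cross = 0.5·10 − 6.5·10 = -60.0000; (r_i+r_j)·cross = 7·-60.0000 = -420.0000
edge 1: (6.5,10)→(15,12.5)  cross = 6.5·12.5 − 15·10 = -68.7500; (r_i+r_j)·cross = 21.5·-68.7500 = -1478.1250
edge 2: (15,12.5)→(18,19)  cross = 15·19 − 18·12.5 = 60.0000; (r_i+r_j)·cross = 33·60.0000 = 1980.0000
edge 3: (18,19)→(15.5,40)  cross = 18·40 − 15.5·19 = 425.5000; (r_i+r_j)·cross = 33.5·425.5000 = 14254.2500
edge 4: (15.5,40)→(3.5,32)  cross = 15.5·32 − 3.5·40 = 356.0000; (r_i+r_j)·cross = 19·356.0000 = 6764.0000
edge 5: (3.5,32)→(1,28)  cross = 3.5·28 − 1·32 = 66.0000; (r_i+r_j)·cross = 4.5·66.0000 = 297.0000
edge 6: (1,28)→(0.5,10)  cross = 1·10 − 0.5·28 = -4.0000; (r_i+r_j)·cross = 1.5·-4.0000 = -6.0000
Σcross = 774.7500 → A = |Σcross|/2 = 387.3750 mm²
Σ(r_i+r_j)·cross = 21391.1250 → first moment M = |Σ|/6 = 3565.1875
R_c = M/A = 3565.1875/387.3750 = 9.2035 mm
θ = 78° = 1.361357 rad
V = θ·R_c·A = 1.361357·9.2035·387.3750 = 4853.492 mm³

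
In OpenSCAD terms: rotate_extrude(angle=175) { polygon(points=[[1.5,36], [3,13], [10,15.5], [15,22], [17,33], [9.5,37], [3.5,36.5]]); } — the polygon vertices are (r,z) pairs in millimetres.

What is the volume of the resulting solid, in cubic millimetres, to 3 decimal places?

Profile (r,z), 7 vertices: (1.5,36) (3,13) (10,15.5) (15,22) (17,33) (9.5,37) (3.5,36.5)
edge 0: (1.5,36)→(3,13)  cross = 1.5·13 − 3·36 = -88.5000; (r_i+r_j)·cross = 4.5·-88.5000 = -398.2500
edge 1: (3,13)→(10,15.5)  cross = 3·15.5 − 10·13 = -83.5000; (r_i+r_j)·cross = 13·-83.5000 = -1085.5000
edge 2: (10,15.5)→(15,22)  cross = 10·22 − 15·15.5 = -12.5000; (r_i+r_j)·cross = 25·-12.5000 = -312.5000
edge 3: (15,22)→(17,33)  cross = 15·33 − 17·22 = 121.0000; (r_i+r_j)·cross = 32·121.0000 = 3872.0000
edge 4: (17,33)→(9.5,37)  cross = 17·37 − 9.5·33 = 315.5000; (r_i+r_j)·cross = 26.5·315.5000 = 8360.7500
edge 5: (9.5,37)→(3.5,36.5)  cross = 9.5·36.5 − 3.5·37 = 217.2500; (r_i+r_j)·cross = 13·217.2500 = 2824.2500
edge 6: (3.5,36.5)→(1.5,36)  cross = 3.5·36 − 1.5·36.5 = 71.2500; (r_i+r_j)·cross = 5·71.2500 = 356.2500
Σcross = 540.5000 → A = |Σcross|/2 = 270.2500 mm²
Σ(r_i+r_j)·cross = 13617.0000 → first moment M = |Σ|/6 = 2269.5000
R_c = M/A = 2269.5000/270.2500 = 8.3978 mm
θ = 175° = 3.054326 rad
V = θ·R_c·A = 3.054326·8.3978·270.2500 = 6931.793 mm³

Volume = 6931.793 mm³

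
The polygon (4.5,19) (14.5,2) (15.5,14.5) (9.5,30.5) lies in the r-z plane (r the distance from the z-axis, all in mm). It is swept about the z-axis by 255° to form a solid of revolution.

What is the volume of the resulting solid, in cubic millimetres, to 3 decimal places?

Volume = 6894.334 mm³

Profile (r,z), 4 vertices: (4.5,19) (14.5,2) (15.5,14.5) (9.5,30.5)
edge 0: (4.5,19)→(14.5,2)  cross = 4.5·2 − 14.5·19 = -266.5000; (r_i+r_j)·cross = 19·-266.5000 = -5063.5000
edge 1: (14.5,2)→(15.5,14.5)  cross = 14.5·14.5 − 15.5·2 = 179.2500; (r_i+r_j)·cross = 30·179.2500 = 5377.5000
edge 2: (15.5,14.5)→(9.5,30.5)  cross = 15.5·30.5 − 9.5·14.5 = 335.0000; (r_i+r_j)·cross = 25·335.0000 = 8375.0000
edge 3: (9.5,30.5)→(4.5,19)  cross = 9.5·19 − 4.5·30.5 = 43.2500; (r_i+r_j)·cross = 14·43.2500 = 605.5000
Σcross = 291.0000 → A = |Σcross|/2 = 145.5000 mm²
Σ(r_i+r_j)·cross = 9294.5000 → first moment M = |Σ|/6 = 1549.0833
R_c = M/A = 1549.0833/145.5000 = 10.6466 mm
θ = 255° = 4.450590 rad
V = θ·R_c·A = 4.450590·10.6466·145.5000 = 6894.334 mm³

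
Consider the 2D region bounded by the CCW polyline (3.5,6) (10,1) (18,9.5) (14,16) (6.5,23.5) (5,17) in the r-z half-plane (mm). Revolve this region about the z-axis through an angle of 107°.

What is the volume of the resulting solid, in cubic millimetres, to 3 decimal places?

Profile (r,z), 6 vertices: (3.5,6) (10,1) (18,9.5) (14,16) (6.5,23.5) (5,17)
edge 0: (3.5,6)→(10,1)  cross = 3.5·1 − 10·6 = -56.5000; (r_i+r_j)·cross = 13.5·-56.5000 = -762.7500
edge 1: (10,1)→(18,9.5)  cross = 10·9.5 − 18·1 = 77.0000; (r_i+r_j)·cross = 28·77.0000 = 2156.0000
edge 2: (18,9.5)→(14,16)  cross = 18·16 − 14·9.5 = 155.0000; (r_i+r_j)·cross = 32·155.0000 = 4960.0000
edge 3: (14,16)→(6.5,23.5)  cross = 14·23.5 − 6.5·16 = 225.0000; (r_i+r_j)·cross = 20.5·225.0000 = 4612.5000
edge 4: (6.5,23.5)→(5,17)  cross = 6.5·17 − 5·23.5 = -7.0000; (r_i+r_j)·cross = 11.5·-7.0000 = -80.5000
edge 5: (5,17)→(3.5,6)  cross = 5·6 − 3.5·17 = -29.5000; (r_i+r_j)·cross = 8.5·-29.5000 = -250.7500
Σcross = 364.0000 → A = |Σcross|/2 = 182.0000 mm²
Σ(r_i+r_j)·cross = 10634.5000 → first moment M = |Σ|/6 = 1772.4167
R_c = M/A = 1772.4167/182.0000 = 9.7386 mm
θ = 107° = 1.867502 rad
V = θ·R_c·A = 1.867502·9.7386·182.0000 = 3309.992 mm³

Volume = 3309.992 mm³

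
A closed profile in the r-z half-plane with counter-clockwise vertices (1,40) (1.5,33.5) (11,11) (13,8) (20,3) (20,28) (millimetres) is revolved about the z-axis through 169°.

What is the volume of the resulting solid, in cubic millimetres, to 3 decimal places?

Profile (r,z), 6 vertices: (1,40) (1.5,33.5) (11,11) (13,8) (20,3) (20,28)
edge 0: (1,40)→(1.5,33.5)  cross = 1·33.5 − 1.5·40 = -26.5000; (r_i+r_j)·cross = 2.5·-26.5000 = -66.2500
edge 1: (1.5,33.5)→(11,11)  cross = 1.5·11 − 11·33.5 = -352.0000; (r_i+r_j)·cross = 12.5·-352.0000 = -4400.0000
edge 2: (11,11)→(13,8)  cross = 11·8 − 13·11 = -55.0000; (r_i+r_j)·cross = 24·-55.0000 = -1320.0000
edge 3: (13,8)→(20,3)  cross = 13·3 − 20·8 = -121.0000; (r_i+r_j)·cross = 33·-121.0000 = -3993.0000
edge 4: (20,3)→(20,28)  cross = 20·28 − 20·3 = 500.0000; (r_i+r_j)·cross = 40·500.0000 = 20000.0000
edge 5: (20,28)→(1,40)  cross = 20·40 − 1·28 = 772.0000; (r_i+r_j)·cross = 21·772.0000 = 16212.0000
Σcross = 717.5000 → A = |Σcross|/2 = 358.7500 mm²
Σ(r_i+r_j)·cross = 26432.7500 → first moment M = |Σ|/6 = 4405.4583
R_c = M/A = 4405.4583/358.7500 = 12.2800 mm
θ = 169° = 2.949606 rad
V = θ·R_c·A = 2.949606·12.2800·358.7500 = 12994.368 mm³

Volume = 12994.368 mm³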